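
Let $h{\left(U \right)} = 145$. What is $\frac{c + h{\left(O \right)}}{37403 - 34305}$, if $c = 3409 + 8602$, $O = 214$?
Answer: $\frac{6078}{1549} \approx 3.9238$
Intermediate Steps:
$c = 12011$
$\frac{c + h{\left(O \right)}}{37403 - 34305} = \frac{12011 + 145}{37403 - 34305} = \frac{12156}{3098} = 12156 \cdot \frac{1}{3098} = \frac{6078}{1549}$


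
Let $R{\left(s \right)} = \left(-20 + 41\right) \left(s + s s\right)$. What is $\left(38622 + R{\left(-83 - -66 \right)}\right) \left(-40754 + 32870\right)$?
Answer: $-349529256$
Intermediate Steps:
$R{\left(s \right)} = 21 s + 21 s^{2}$ ($R{\left(s \right)} = 21 \left(s + s^{2}\right) = 21 s + 21 s^{2}$)
$\left(38622 + R{\left(-83 - -66 \right)}\right) \left(-40754 + 32870\right) = \left(38622 + 21 \left(-83 - -66\right) \left(1 - 17\right)\right) \left(-40754 + 32870\right) = \left(38622 + 21 \left(-83 + 66\right) \left(1 + \left(-83 + 66\right)\right)\right) \left(-7884\right) = \left(38622 + 21 \left(-17\right) \left(1 - 17\right)\right) \left(-7884\right) = \left(38622 + 21 \left(-17\right) \left(-16\right)\right) \left(-7884\right) = \left(38622 + 5712\right) \left(-7884\right) = 44334 \left(-7884\right) = -349529256$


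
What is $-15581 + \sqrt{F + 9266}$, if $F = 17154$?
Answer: $-15581 + 2 \sqrt{6605} \approx -15418.0$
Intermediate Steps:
$-15581 + \sqrt{F + 9266} = -15581 + \sqrt{17154 + 9266} = -15581 + \sqrt{26420} = -15581 + 2 \sqrt{6605}$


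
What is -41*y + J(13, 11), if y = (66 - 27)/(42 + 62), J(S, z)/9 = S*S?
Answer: 12045/8 ≈ 1505.6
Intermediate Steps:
J(S, z) = 9*S² (J(S, z) = 9*(S*S) = 9*S²)
y = 3/8 (y = 39/104 = 39*(1/104) = 3/8 ≈ 0.37500)
-41*y + J(13, 11) = -41*3/8 + 9*13² = -123/8 + 9*169 = -123/8 + 1521 = 12045/8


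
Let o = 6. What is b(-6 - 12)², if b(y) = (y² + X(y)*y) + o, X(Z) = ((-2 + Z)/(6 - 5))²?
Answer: 47196900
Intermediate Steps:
X(Z) = (-2 + Z)² (X(Z) = ((-2 + Z)/1)² = ((-2 + Z)*1)² = (-2 + Z)²)
b(y) = 6 + y² + y*(-2 + y)² (b(y) = (y² + (-2 + y)²*y) + 6 = (y² + y*(-2 + y)²) + 6 = 6 + y² + y*(-2 + y)²)
b(-6 - 12)² = (6 + (-6 - 12)² + (-6 - 12)*(-2 + (-6 - 12))²)² = (6 + (-18)² - 18*(-2 - 18)²)² = (6 + 324 - 18*(-20)²)² = (6 + 324 - 18*400)² = (6 + 324 - 7200)² = (-6870)² = 47196900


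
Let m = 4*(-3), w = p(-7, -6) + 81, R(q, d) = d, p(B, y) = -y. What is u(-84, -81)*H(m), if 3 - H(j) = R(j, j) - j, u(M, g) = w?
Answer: 261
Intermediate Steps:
w = 87 (w = -1*(-6) + 81 = 6 + 81 = 87)
u(M, g) = 87
m = -12
H(j) = 3 (H(j) = 3 - (j - j) = 3 - 1*0 = 3 + 0 = 3)
u(-84, -81)*H(m) = 87*3 = 261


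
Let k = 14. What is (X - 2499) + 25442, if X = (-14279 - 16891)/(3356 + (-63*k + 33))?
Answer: 57486931/2507 ≈ 22931.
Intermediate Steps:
X = -31170/2507 (X = (-14279 - 16891)/(3356 + (-63*14 + 33)) = -31170/(3356 + (-882 + 33)) = -31170/(3356 - 849) = -31170/2507 ≈ -12.433)
(X - 2499) + 25442 = (-31170/2507 - 2499) + 25442 = -6296163/2507 + 25442 = 57486931/2507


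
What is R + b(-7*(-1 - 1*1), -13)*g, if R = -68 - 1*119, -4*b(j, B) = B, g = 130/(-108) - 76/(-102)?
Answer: -692137/3672 ≈ -188.49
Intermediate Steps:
g = -421/918 (g = 130*(-1/108) - 76*(-1/102) = -65/54 + 38/51 = -421/918 ≈ -0.45861)
b(j, B) = -B/4
R = -187 (R = -68 - 119 = -187)
R + b(-7*(-1 - 1*1), -13)*g = -187 - ¼*(-13)*(-421/918) = -187 + (13/4)*(-421/918) = -187 - 5473/3672 = -692137/3672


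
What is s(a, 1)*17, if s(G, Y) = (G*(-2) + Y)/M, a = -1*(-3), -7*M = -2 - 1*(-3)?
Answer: 595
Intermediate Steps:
M = -⅐ (M = -(-2 - 1*(-3))/7 = -(-2 + 3)/7 = -⅐*1 = -⅐ ≈ -0.14286)
a = 3
s(G, Y) = -7*Y + 14*G (s(G, Y) = (G*(-2) + Y)/(-⅐) = (-2*G + Y)*(-7) = (Y - 2*G)*(-7) = -7*Y + 14*G)
s(a, 1)*17 = (-7*1 + 14*3)*17 = (-7 + 42)*17 = 35*17 = 595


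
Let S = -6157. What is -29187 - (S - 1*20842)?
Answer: -2188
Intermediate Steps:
-29187 - (S - 1*20842) = -29187 - (-6157 - 1*20842) = -29187 - (-6157 - 20842) = -29187 - 1*(-26999) = -29187 + 26999 = -2188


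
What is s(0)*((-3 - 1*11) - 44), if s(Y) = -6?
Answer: 348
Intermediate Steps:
s(0)*((-3 - 1*11) - 44) = -6*((-3 - 1*11) - 44) = -6*((-3 - 11) - 44) = -6*(-14 - 44) = -6*(-58) = 348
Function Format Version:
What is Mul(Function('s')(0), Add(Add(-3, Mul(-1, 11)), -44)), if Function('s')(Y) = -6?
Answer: 348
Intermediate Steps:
Mul(Function('s')(0), Add(Add(-3, Mul(-1, 11)), -44)) = Mul(-6, Add(Add(-3, Mul(-1, 11)), -44)) = Mul(-6, Add(Add(-3, -11), -44)) = Mul(-6, Add(-14, -44)) = Mul(-6, -58) = 348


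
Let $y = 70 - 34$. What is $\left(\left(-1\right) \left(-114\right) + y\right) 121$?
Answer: $18150$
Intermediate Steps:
$y = 36$ ($y = 70 - 34 = 36$)
$\left(\left(-1\right) \left(-114\right) + y\right) 121 = \left(\left(-1\right) \left(-114\right) + 36\right) 121 = \left(114 + 36\right) 121 = 150 \cdot 121 = 18150$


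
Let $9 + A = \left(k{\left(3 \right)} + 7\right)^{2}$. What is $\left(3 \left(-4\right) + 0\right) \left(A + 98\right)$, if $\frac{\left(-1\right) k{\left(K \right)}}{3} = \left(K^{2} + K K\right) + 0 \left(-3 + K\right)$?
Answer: $-27576$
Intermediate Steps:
$k{\left(K \right)} = - 6 K^{2}$ ($k{\left(K \right)} = - 3 \left(\left(K^{2} + K K\right) + 0 \left(-3 + K\right)\right) = - 3 \left(\left(K^{2} + K^{2}\right) + 0\right) = - 3 \left(2 K^{2} + 0\right) = - 3 \cdot 2 K^{2} = - 6 K^{2}$)
$A = 2200$ ($A = -9 + \left(- 6 \cdot 3^{2} + 7\right)^{2} = -9 + \left(\left(-6\right) 9 + 7\right)^{2} = -9 + \left(-54 + 7\right)^{2} = -9 + \left(-47\right)^{2} = -9 + 2209 = 2200$)
$\left(3 \left(-4\right) + 0\right) \left(A + 98\right) = \left(3 \left(-4\right) + 0\right) \left(2200 + 98\right) = \left(-12 + 0\right) 2298 = \left(-12\right) 2298 = -27576$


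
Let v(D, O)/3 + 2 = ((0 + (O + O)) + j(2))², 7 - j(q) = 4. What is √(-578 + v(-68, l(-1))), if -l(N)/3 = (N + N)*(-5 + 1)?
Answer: 17*√19 ≈ 74.101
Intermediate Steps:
j(q) = 3 (j(q) = 7 - 1*4 = 7 - 4 = 3)
l(N) = 24*N (l(N) = -3*(N + N)*(-5 + 1) = -3*2*N*(-4) = -(-24)*N = 24*N)
v(D, O) = -6 + 3*(3 + 2*O)² (v(D, O) = -6 + 3*((0 + (O + O)) + 3)² = -6 + 3*((0 + 2*O) + 3)² = -6 + 3*(2*O + 3)² = -6 + 3*(3 + 2*O)²)
√(-578 + v(-68, l(-1))) = √(-578 + (-6 + 3*(3 + 2*(24*(-1)))²)) = √(-578 + (-6 + 3*(3 + 2*(-24))²)) = √(-578 + (-6 + 3*(3 - 48)²)) = √(-578 + (-6 + 3*(-45)²)) = √(-578 + (-6 + 3*2025)) = √(-578 + (-6 + 6075)) = √(-578 + 6069) = √5491 = 17*√19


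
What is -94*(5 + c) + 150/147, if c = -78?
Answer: 336288/49 ≈ 6863.0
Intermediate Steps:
-94*(5 + c) + 150/147 = -94*(5 - 78) + 150/147 = -94*(-73) + 150*(1/147) = 6862 + 50/49 = 336288/49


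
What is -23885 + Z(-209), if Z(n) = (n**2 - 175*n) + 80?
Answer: 56451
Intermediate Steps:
Z(n) = 80 + n**2 - 175*n
-23885 + Z(-209) = -23885 + (80 + (-209)**2 - 175*(-209)) = -23885 + (80 + 43681 + 36575) = -23885 + 80336 = 56451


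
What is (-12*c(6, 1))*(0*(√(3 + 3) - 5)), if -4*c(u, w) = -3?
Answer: 0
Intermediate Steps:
c(u, w) = ¾ (c(u, w) = -¼*(-3) = ¾)
(-12*c(6, 1))*(0*(√(3 + 3) - 5)) = (-12*¾)*(0*(√(3 + 3) - 5)) = -0*(√6 - 5) = -0*(-5 + √6) = -9*0 = 0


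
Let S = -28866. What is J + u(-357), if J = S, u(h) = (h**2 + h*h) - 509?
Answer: 225523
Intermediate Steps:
u(h) = -509 + 2*h**2 (u(h) = (h**2 + h**2) - 509 = 2*h**2 - 509 = -509 + 2*h**2)
J = -28866
J + u(-357) = -28866 + (-509 + 2*(-357)**2) = -28866 + (-509 + 2*127449) = -28866 + (-509 + 254898) = -28866 + 254389 = 225523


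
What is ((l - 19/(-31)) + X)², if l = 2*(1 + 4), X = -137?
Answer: 15350724/961 ≈ 15974.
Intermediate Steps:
l = 10 (l = 2*5 = 10)
((l - 19/(-31)) + X)² = ((10 - 19/(-31)) - 137)² = ((10 - 19*(-1/31)) - 137)² = ((10 + 19/31) - 137)² = (329/31 - 137)² = (-3918/31)² = 15350724/961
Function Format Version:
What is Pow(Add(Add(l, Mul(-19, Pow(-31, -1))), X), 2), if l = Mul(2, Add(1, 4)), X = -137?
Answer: Rational(15350724, 961) ≈ 15974.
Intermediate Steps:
l = 10 (l = Mul(2, 5) = 10)
Pow(Add(Add(l, Mul(-19, Pow(-31, -1))), X), 2) = Pow(Add(Add(10, Mul(-19, Pow(-31, -1))), -137), 2) = Pow(Add(Add(10, Mul(-19, Rational(-1, 31))), -137), 2) = Pow(Add(Add(10, Rational(19, 31)), -137), 2) = Pow(Add(Rational(329, 31), -137), 2) = Pow(Rational(-3918, 31), 2) = Rational(15350724, 961)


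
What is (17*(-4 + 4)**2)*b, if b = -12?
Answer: 0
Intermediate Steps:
(17*(-4 + 4)**2)*b = (17*(-4 + 4)**2)*(-12) = (17*0**2)*(-12) = (17*0)*(-12) = 0*(-12) = 0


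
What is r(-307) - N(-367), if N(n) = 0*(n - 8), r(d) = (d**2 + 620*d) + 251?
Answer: -95840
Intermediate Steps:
r(d) = 251 + d**2 + 620*d
N(n) = 0 (N(n) = 0*(-8 + n) = 0)
r(-307) - N(-367) = (251 + (-307)**2 + 620*(-307)) - 1*0 = (251 + 94249 - 190340) + 0 = -95840 + 0 = -95840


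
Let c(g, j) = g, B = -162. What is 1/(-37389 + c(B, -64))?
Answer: -1/37551 ≈ -2.6630e-5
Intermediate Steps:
1/(-37389 + c(B, -64)) = 1/(-37389 - 162) = 1/(-37551) = -1/37551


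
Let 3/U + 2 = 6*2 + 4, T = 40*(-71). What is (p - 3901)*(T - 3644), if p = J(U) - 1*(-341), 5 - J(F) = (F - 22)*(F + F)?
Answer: 1126513950/49 ≈ 2.2990e+7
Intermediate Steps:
T = -2840
U = 3/14 (U = 3/(-2 + (6*2 + 4)) = 3/(-2 + (12 + 4)) = 3/(-2 + 16) = 3/14 ≈ 0.21429)
J(F) = 5 - 2*F*(-22 + F) (J(F) = 5 - (F - 22)*(F + F) = 5 - (-22 + F)*2*F = 5 - 2*F*(-22 + F))
p = 34823/98 (p = (5 - 2*(3/14)² + 44*(3/14)) - 1*(-341) = (5 - 2*9/196 + 66/7) + 341 = (5 - 9/98 + 66/7) + 341 = 1405/98 + 341 = 34823/98 ≈ 355.34)
(p - 3901)*(T - 3644) = (34823/98 - 3901)*(-2840 - 3644) = -347475/98*(-6484) = 1126513950/49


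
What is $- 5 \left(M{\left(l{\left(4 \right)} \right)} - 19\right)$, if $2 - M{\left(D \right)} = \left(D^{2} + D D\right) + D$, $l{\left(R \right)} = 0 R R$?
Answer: $85$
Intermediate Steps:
$l{\left(R \right)} = 0$ ($l{\left(R \right)} = 0 R = 0$)
$M{\left(D \right)} = 2 - D - 2 D^{2}$ ($M{\left(D \right)} = 2 - \left(\left(D^{2} + D D\right) + D\right) = 2 - \left(\left(D^{2} + D^{2}\right) + D\right) = 2 - \left(2 D^{2} + D\right) = 2 - \left(D + 2 D^{2}\right) = 2 - D - 2 D^{2}$)
$- 5 \left(M{\left(l{\left(4 \right)} \right)} - 19\right) = - 5 \left(\left(2 - 0 - 2 \cdot 0^{2}\right) - 19\right) = - 5 \left(\left(2 + 0 - 0\right) - 19\right) = - 5 \left(\left(2 + 0 + 0\right) - 19\right) = - 5 \left(2 - 19\right) = \left(-5\right) \left(-17\right) = 85$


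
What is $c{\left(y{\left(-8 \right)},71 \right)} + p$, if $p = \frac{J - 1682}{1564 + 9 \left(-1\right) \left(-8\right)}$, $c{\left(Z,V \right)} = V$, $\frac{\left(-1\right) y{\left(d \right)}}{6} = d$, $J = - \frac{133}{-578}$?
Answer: $\frac{66166105}{945608} \approx 69.972$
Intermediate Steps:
$J = \frac{133}{578}$ ($J = \left(-133\right) \left(- \frac{1}{578}\right) = \frac{133}{578} \approx 0.2301$)
$y{\left(d \right)} = - 6 d$
$p = - \frac{972063}{945608}$ ($p = \frac{\frac{133}{578} - 1682}{1564 + 9 \left(-1\right) \left(-8\right)} = - \frac{972063}{578 \left(1564 - -72\right)} = - \frac{972063}{578 \left(1564 + 72\right)} = - \frac{972063}{578 \cdot 1636} = \left(- \frac{972063}{578}\right) \frac{1}{1636} = - \frac{972063}{945608} \approx -1.028$)
$c{\left(y{\left(-8 \right)},71 \right)} + p = 71 - \frac{972063}{945608} = \frac{66166105}{945608}$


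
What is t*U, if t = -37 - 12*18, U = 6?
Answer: -1518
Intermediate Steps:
t = -253 (t = -37 - 216 = -253)
t*U = -253*6 = -1518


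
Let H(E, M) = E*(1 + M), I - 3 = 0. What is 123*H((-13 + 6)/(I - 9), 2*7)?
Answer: 4305/2 ≈ 2152.5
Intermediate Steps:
I = 3 (I = 3 + 0 = 3)
123*H((-13 + 6)/(I - 9), 2*7) = 123*(((-13 + 6)/(3 - 9))*(1 + 2*7)) = 123*((-7/(-6))*(1 + 14)) = 123*(-7*(-1/6)*15) = 123*((7/6)*15) = 123*(35/2) = 4305/2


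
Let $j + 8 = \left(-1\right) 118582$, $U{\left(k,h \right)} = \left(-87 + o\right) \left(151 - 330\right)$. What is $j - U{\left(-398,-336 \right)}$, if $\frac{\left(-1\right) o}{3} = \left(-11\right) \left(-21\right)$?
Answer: $-258210$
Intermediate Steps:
$o = -693$ ($o = - 3 \left(\left(-11\right) \left(-21\right)\right) = \left(-3\right) 231 = -693$)
$U{\left(k,h \right)} = 139620$ ($U{\left(k,h \right)} = \left(-87 - 693\right) \left(151 - 330\right) = \left(-780\right) \left(-179\right) = 139620$)
$j = -118590$ ($j = -8 - 118582 = -118590$)
$j - U{\left(-398,-336 \right)} = -118590 - 139620 = -258210$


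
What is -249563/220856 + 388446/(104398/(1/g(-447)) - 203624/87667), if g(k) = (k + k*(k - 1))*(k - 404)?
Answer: -194188336136746037433113/171851028939736284321704 ≈ -1.1300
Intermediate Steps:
g(k) = (-404 + k)*(k + k*(-1 + k)) (g(k) = (k + k*(-1 + k))*(-404 + k) = (-404 + k)*(k + k*(-1 + k)))
-249563/220856 + 388446/(104398/(1/g(-447)) - 203624/87667) = -249563/220856 + 388446/(104398/(1/((-447)²*(-404 - 447))) - 203624/87667) = -249563*1/220856 + 388446/(104398/(1/(199809*(-851))) - 203624*1/87667) = -249563/220856 + 388446/(104398/(1/(-170037459)) - 203624/87667) = -249563/220856 + 388446/(104398/(-1/170037459) - 203624/87667) = -249563/220856 + 388446/(104398*(-170037459) - 203624/87667) = -249563/220856 + 388446/(-17751570644682 - 203624/87667) = -249563/220856 + 388446/(-1556226943707540518/87667) = -249563/220856 + 388446*(-87667/1556226943707540518) = -249563/220856 - 17026947741/778113471853770259 = -194188336136746037433113/171851028939736284321704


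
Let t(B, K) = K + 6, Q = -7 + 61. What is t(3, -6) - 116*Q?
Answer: -6264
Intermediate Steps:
Q = 54
t(B, K) = 6 + K
t(3, -6) - 116*Q = (6 - 6) - 116*54 = 0 - 6264 = -6264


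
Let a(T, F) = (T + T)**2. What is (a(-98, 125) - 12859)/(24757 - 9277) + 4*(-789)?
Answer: -16276441/5160 ≈ -3154.3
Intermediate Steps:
a(T, F) = 4*T**2 (a(T, F) = (2*T)**2 = 4*T**2)
(a(-98, 125) - 12859)/(24757 - 9277) + 4*(-789) = (4*(-98)**2 - 12859)/(24757 - 9277) + 4*(-789) = (4*9604 - 12859)/15480 - 3156 = (38416 - 12859)*(1/15480) - 3156 = 25557*(1/15480) - 3156 = 8519/5160 - 3156 = -16276441/5160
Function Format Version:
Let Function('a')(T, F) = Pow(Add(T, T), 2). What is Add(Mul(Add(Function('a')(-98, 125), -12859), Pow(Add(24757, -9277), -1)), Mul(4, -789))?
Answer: Rational(-16276441, 5160) ≈ -3154.3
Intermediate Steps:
Function('a')(T, F) = Mul(4, Pow(T, 2)) (Function('a')(T, F) = Pow(Mul(2, T), 2) = Mul(4, Pow(T, 2)))
Add(Mul(Add(Function('a')(-98, 125), -12859), Pow(Add(24757, -9277), -1)), Mul(4, -789)) = Add(Mul(Add(Mul(4, Pow(-98, 2)), -12859), Pow(Add(24757, -9277), -1)), Mul(4, -789)) = Add(Mul(Add(Mul(4, 9604), -12859), Pow(15480, -1)), -3156) = Add(Mul(Add(38416, -12859), Rational(1, 15480)), -3156) = Add(Mul(25557, Rational(1, 15480)), -3156) = Add(Rational(8519, 5160), -3156) = Rational(-16276441, 5160)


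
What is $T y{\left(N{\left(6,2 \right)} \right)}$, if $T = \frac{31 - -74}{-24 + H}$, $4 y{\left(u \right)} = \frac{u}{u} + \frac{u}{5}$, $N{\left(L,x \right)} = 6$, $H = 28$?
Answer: $\frac{231}{16} \approx 14.438$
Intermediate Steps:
$y{\left(u \right)} = \frac{1}{4} + \frac{u}{20}$ ($y{\left(u \right)} = \frac{\frac{u}{u} + \frac{u}{5}}{4} = \frac{1 + u \frac{1}{5}}{4} = \frac{1 + \frac{u}{5}}{4} = \frac{1}{4} + \frac{u}{20}$)
$T = \frac{105}{4}$ ($T = \frac{31 - -74}{-24 + 28} = \frac{31 + 74}{4} = 105 \cdot \frac{1}{4} = \frac{105}{4} \approx 26.25$)
$T y{\left(N{\left(6,2 \right)} \right)} = \frac{105 \left(\frac{1}{4} + \frac{1}{20} \cdot 6\right)}{4} = \frac{105 \left(\frac{1}{4} + \frac{3}{10}\right)}{4} = \frac{105}{4} \cdot \frac{11}{20} = \frac{231}{16}$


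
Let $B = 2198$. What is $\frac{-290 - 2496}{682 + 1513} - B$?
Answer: $- \frac{4827396}{2195} \approx -2199.3$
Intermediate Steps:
$\frac{-290 - 2496}{682 + 1513} - B = \frac{-290 - 2496}{682 + 1513} - 2198 = - \frac{2786}{2195} - 2198 = - \frac{4827396}{2195}$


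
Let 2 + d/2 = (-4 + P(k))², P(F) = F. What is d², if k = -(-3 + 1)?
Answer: 16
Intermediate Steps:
k = 2 (k = -1*(-2) = 2)
d = 4 (d = -4 + 2*(-4 + 2)² = -4 + 2*(-2)² = -4 + 2*4 = -4 + 8 = 4)
d² = 4² = 16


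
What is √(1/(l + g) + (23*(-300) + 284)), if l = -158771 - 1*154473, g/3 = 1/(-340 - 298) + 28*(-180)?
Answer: I*√290367457255881886530/209496235 ≈ 81.339*I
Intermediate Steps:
g = -9646563/638 (g = 3*(1/(-340 - 298) + 28*(-180)) = 3*(1/(-638) - 5040) = 3*(-1/638 - 5040) = 3*(-3215521/638) = -9646563/638 ≈ -15120.)
l = -313244 (l = -158771 - 154473 = -313244)
√(1/(l + g) + (23*(-300) + 284)) = √(1/(-313244 - 9646563/638) + (23*(-300) + 284)) = √(1/(-209496235/638) + (-6900 + 284)) = √(-638/209496235 - 6616) = √(-1386027091398/209496235) = I*√290367457255881886530/209496235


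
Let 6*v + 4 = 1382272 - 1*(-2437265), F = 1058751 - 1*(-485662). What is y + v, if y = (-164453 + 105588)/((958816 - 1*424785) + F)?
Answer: 3969342546731/6235332 ≈ 6.3659e+5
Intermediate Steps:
F = 1544413 (F = 1058751 + 485662 = 1544413)
v = 3819533/6 (v = -⅔ + (1382272 - 1*(-2437265))/6 = -⅔ + (1382272 + 2437265)/6 = -⅔ + (⅙)*3819537 = -⅔ + 1273179/2 = 3819533/6 ≈ 6.3659e+5)
y = -58865/2078444 (y = (-164453 + 105588)/((958816 - 1*424785) + 1544413) = -58865/((958816 - 424785) + 1544413) = -58865/(534031 + 1544413) = -58865/2078444 ≈ -0.028322)
y + v = -58865/2078444 + 3819533/6 = 3969342546731/6235332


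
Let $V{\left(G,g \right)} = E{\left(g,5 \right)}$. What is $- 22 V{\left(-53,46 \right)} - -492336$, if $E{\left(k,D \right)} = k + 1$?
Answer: $491302$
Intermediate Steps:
$E{\left(k,D \right)} = 1 + k$
$V{\left(G,g \right)} = 1 + g$
$- 22 V{\left(-53,46 \right)} - -492336 = - 22 \left(1 + 46\right) - -492336 = \left(-22\right) 47 + 492336 = -1034 + 492336 = 491302$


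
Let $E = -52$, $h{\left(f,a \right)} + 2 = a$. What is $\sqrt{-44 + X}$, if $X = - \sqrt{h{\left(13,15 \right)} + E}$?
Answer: $\sqrt{-44 - i \sqrt{39}} \approx 0.46956 - 6.6498 i$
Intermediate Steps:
$h{\left(f,a \right)} = -2 + a$
$X = - i \sqrt{39}$ ($X = - \sqrt{\left(-2 + 15\right) - 52} = - \sqrt{13 - 52} = - \sqrt{-39} = - i \sqrt{39} \approx - 6.245 i$)
$\sqrt{-44 + X} = \sqrt{-44 - i \sqrt{39}}$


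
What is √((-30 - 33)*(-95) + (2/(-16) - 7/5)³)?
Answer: √3828130190/800 ≈ 77.340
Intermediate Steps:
√((-30 - 33)*(-95) + (2/(-16) - 7/5)³) = √(-63*(-95) + (2*(-1/16) - 7*⅕)³) = √(5985 + (-⅛ - 7/5)³) = √(5985 + (-61/40)³) = √(5985 - 226981/64000) = √(382813019/64000) = √3828130190/800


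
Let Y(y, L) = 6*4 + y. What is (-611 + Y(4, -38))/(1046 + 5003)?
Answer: -583/6049 ≈ -0.096380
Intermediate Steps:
Y(y, L) = 24 + y
(-611 + Y(4, -38))/(1046 + 5003) = (-611 + (24 + 4))/(1046 + 5003) = (-611 + 28)/6049 = -583*1/6049 = -583/6049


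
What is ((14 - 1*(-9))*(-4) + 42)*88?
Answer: -4400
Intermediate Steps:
((14 - 1*(-9))*(-4) + 42)*88 = ((14 + 9)*(-4) + 42)*88 = (23*(-4) + 42)*88 = (-92 + 42)*88 = -50*88 = -4400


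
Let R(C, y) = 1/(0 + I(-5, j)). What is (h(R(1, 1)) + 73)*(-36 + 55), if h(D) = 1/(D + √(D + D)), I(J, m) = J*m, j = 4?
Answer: 19*(53*I + 146*√10)/(I + 2*√10) ≈ 1377.7 - 58.618*I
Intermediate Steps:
R(C, y) = -1/20 (R(C, y) = 1/(0 - 5*4) = 1/(0 - 20) = 1/(-20) = -1/20)
h(D) = 1/(D + √2*√D) (h(D) = 1/(D + √(2*D)) = 1/(D + √2*√D))
(h(R(1, 1)) + 73)*(-36 + 55) = (1/(-1/20 + √2*√(-1/20)) + 73)*(-36 + 55) = (1/(-1/20 + √2*(I*√5/10)) + 73)*19 = (1/(-1/20 + I*√10/10) + 73)*19 = (73 + 1/(-1/20 + I*√10/10))*19 = 1387 + 19/(-1/20 + I*√10/10)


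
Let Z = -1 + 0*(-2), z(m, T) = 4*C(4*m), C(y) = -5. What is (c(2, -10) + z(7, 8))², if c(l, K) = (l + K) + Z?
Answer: 841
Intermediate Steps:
z(m, T) = -20 (z(m, T) = 4*(-5) = -20)
Z = -1 (Z = -1 + 0 = -1)
c(l, K) = -1 + K + l (c(l, K) = (l + K) - 1 = (K + l) - 1 = -1 + K + l)
(c(2, -10) + z(7, 8))² = ((-1 - 10 + 2) - 20)² = (-9 - 20)² = (-29)² = 841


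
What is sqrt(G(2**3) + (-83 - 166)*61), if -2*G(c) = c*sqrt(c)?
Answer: sqrt(-15189 - 8*sqrt(2)) ≈ 123.29*I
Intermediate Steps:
G(c) = -c**(3/2)/2 (G(c) = -c*sqrt(c)/2 = -c**(3/2)/2)
sqrt(G(2**3) + (-83 - 166)*61) = sqrt(-16*sqrt(2)/2 + (-83 - 166)*61) = sqrt(-8*sqrt(2) - 249*61) = sqrt(-8*sqrt(2) - 15189) = sqrt(-15189 - 8*sqrt(2))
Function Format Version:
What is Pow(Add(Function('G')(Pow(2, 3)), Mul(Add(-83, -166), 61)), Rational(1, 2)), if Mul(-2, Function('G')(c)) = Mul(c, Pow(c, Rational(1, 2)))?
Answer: Pow(Add(-15189, Mul(-8, Pow(2, Rational(1, 2)))), Rational(1, 2)) ≈ Mul(123.29, I)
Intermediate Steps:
Function('G')(c) = Mul(Rational(-1, 2), Pow(c, Rational(3, 2))) (Function('G')(c) = Mul(Rational(-1, 2), Mul(c, Pow(c, Rational(1, 2)))) = Mul(Rational(-1, 2), Pow(c, Rational(3, 2))))
Pow(Add(Function('G')(Pow(2, 3)), Mul(Add(-83, -166), 61)), Rational(1, 2)) = Pow(Add(Mul(Rational(-1, 2), Pow(Pow(2, 3), Rational(3, 2))), Mul(Add(-83, -166), 61)), Rational(1, 2)) = Pow(Add(Mul(Rational(-1, 2), Pow(8, Rational(3, 2))), Mul(-249, 61)), Rational(1, 2)) = Pow(Add(Mul(Rational(-1, 2), Mul(16, Pow(2, Rational(1, 2)))), -15189), Rational(1, 2)) = Pow(Add(Mul(-8, Pow(2, Rational(1, 2))), -15189), Rational(1, 2)) = Pow(Add(-15189, Mul(-8, Pow(2, Rational(1, 2)))), Rational(1, 2))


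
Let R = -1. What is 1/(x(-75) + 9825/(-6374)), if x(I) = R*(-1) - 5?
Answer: -6374/35321 ≈ -0.18046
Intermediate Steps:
x(I) = -4 (x(I) = -1*(-1) - 5 = 1 - 5 = -4)
1/(x(-75) + 9825/(-6374)) = 1/(-4 + 9825/(-6374)) = 1/(-4 + 9825*(-1/6374)) = 1/(-4 - 9825/6374) = 1/(-35321/6374) = -6374/35321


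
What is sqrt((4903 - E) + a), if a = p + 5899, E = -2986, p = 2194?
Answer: sqrt(15982) ≈ 126.42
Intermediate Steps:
a = 8093 (a = 2194 + 5899 = 8093)
sqrt((4903 - E) + a) = sqrt((4903 - 1*(-2986)) + 8093) = sqrt((4903 + 2986) + 8093) = sqrt(7889 + 8093) = sqrt(15982)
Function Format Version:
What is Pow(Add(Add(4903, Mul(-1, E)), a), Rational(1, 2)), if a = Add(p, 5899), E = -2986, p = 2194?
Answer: Pow(15982, Rational(1, 2)) ≈ 126.42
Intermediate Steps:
a = 8093 (a = Add(2194, 5899) = 8093)
Pow(Add(Add(4903, Mul(-1, E)), a), Rational(1, 2)) = Pow(Add(Add(4903, Mul(-1, -2986)), 8093), Rational(1, 2)) = Pow(Add(Add(4903, 2986), 8093), Rational(1, 2)) = Pow(Add(7889, 8093), Rational(1, 2)) = Pow(15982, Rational(1, 2))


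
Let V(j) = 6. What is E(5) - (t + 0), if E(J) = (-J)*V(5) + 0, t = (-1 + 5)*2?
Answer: -38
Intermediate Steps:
t = 8 (t = 4*2 = 8)
E(J) = -6*J (E(J) = -J*6 + 0 = -6*J + 0 = -6*J)
E(5) - (t + 0) = -6*5 - (8 + 0) = -30 - 1*8 = -30 - 8 = -38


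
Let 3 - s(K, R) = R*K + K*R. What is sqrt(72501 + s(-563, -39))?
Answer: sqrt(28590) ≈ 169.09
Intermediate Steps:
s(K, R) = 3 - 2*K*R (s(K, R) = 3 - (R*K + K*R) = 3 - (K*R + K*R) = 3 - 2*K*R)
sqrt(72501 + s(-563, -39)) = sqrt(72501 + (3 - 2*(-563)*(-39))) = sqrt(72501 + (3 - 43914)) = sqrt(72501 - 43911) = sqrt(28590)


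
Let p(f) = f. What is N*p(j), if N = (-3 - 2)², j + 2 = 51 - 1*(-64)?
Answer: 2825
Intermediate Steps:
j = 113 (j = -2 + (51 - 1*(-64)) = -2 + (51 + 64) = -2 + 115 = 113)
N = 25 (N = (-5)² = 25)
N*p(j) = 25*113 = 2825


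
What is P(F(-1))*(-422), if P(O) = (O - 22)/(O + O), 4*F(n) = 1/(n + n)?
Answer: -37347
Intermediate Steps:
F(n) = 1/(8*n) (F(n) = 1/(4*(n + n)) = 1/(4*((2*n))) = (1/(2*n))/4 = 1/(8*n))
P(O) = (-22 + O)/(2*O) (P(O) = (-22 + O)/((2*O)) = (-22 + O)*(1/(2*O)) = (-22 + O)/(2*O))
P(F(-1))*(-422) = ((-22 + (1/8)/(-1))/(2*(((1/8)/(-1)))))*(-422) = ((-22 + (1/8)*(-1))/(2*(((1/8)*(-1)))))*(-422) = ((-22 - 1/8)/(2*(-1/8)))*(-422) = ((1/2)*(-8)*(-177/8))*(-422) = (177/2)*(-422) = -37347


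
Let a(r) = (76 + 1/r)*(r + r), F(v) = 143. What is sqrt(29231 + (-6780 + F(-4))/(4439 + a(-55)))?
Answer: 3*sqrt(49885789666)/3919 ≈ 170.98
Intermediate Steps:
a(r) = 2*r*(76 + 1/r) (a(r) = (76 + 1/r)*(2*r) = 2*r*(76 + 1/r))
sqrt(29231 + (-6780 + F(-4))/(4439 + a(-55))) = sqrt(29231 + (-6780 + 143)/(4439 + (2 + 152*(-55)))) = sqrt(29231 - 6637/(4439 + (2 - 8360))) = sqrt(29231 - 6637/(4439 - 8358)) = sqrt(29231 - 6637/(-3919)) = sqrt(29231 - 6637*(-1/3919)) = sqrt(29231 + 6637/3919) = sqrt(114562926/3919) = 3*sqrt(49885789666)/3919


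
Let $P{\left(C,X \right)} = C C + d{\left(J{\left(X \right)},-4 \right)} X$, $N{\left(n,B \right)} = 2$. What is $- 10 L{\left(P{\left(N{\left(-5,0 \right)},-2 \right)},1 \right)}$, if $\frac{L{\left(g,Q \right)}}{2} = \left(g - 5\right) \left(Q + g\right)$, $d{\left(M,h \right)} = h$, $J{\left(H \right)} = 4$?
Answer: $-1820$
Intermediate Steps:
$P{\left(C,X \right)} = C^{2} - 4 X$ ($P{\left(C,X \right)} = C C - 4 X = C^{2} - 4 X$)
$L{\left(g,Q \right)} = 2 \left(-5 + g\right) \left(Q + g\right)$ ($L{\left(g,Q \right)} = 2 \left(g - 5\right) \left(Q + g\right) = 2 \left(-5 + g\right) \left(Q + g\right)$)
$- 10 L{\left(P{\left(N{\left(-5,0 \right)},-2 \right)},1 \right)} = - 10 \left(\left(-10\right) 1 - 10 \left(2^{2} - -8\right) + 2 \left(2^{2} - -8\right)^{2} + 2 \cdot 1 \left(2^{2} - -8\right)\right) = - 10 \left(-10 - 10 \left(4 + 8\right) + 2 \left(4 + 8\right)^{2} + 2 \cdot 1 \left(4 + 8\right)\right) = - 10 \left(-10 - 120 + 2 \cdot 12^{2} + 2 \cdot 1 \cdot 12\right) = - 10 \left(-10 - 120 + 2 \cdot 144 + 24\right) = - 10 \left(-10 - 120 + 288 + 24\right) = \left(-10\right) 182 = -1820$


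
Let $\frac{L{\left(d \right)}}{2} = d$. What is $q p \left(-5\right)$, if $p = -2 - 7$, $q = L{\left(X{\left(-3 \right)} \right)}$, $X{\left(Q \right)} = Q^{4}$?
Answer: $7290$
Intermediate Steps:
$L{\left(d \right)} = 2 d$
$q = 162$ ($q = 2 \left(-3\right)^{4} = 2 \cdot 81 = 162$)
$p = -9$
$q p \left(-5\right) = 162 \left(-9\right) \left(-5\right) = \left(-1458\right) \left(-5\right) = 7290$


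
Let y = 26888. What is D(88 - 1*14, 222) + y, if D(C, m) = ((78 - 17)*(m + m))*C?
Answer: 2031104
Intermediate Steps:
D(C, m) = 122*C*m (D(C, m) = (61*(2*m))*C = (122*m)*C = 122*C*m)
D(88 - 1*14, 222) + y = 122*(88 - 1*14)*222 + 26888 = 122*(88 - 14)*222 + 26888 = 122*74*222 + 26888 = 2004216 + 26888 = 2031104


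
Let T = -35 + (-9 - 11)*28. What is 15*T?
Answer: -8925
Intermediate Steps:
T = -595 (T = -35 - 20*28 = -35 - 560 = -595)
15*T = 15*(-595) = -8925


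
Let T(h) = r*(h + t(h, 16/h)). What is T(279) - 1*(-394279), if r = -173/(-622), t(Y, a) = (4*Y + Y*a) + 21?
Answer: 122744637/311 ≈ 3.9468e+5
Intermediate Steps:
t(Y, a) = 21 + 4*Y + Y*a
r = 173/622 (r = -173*(-1/622) = 173/622 ≈ 0.27813)
T(h) = 6401/622 + 865*h/622 (T(h) = 173*(h + (21 + 4*h + h*(16/h)))/622 = 173*(h + (21 + 4*h + 16))/622 = 173*(h + (37 + 4*h))/622 = 173*(37 + 5*h)/622 = 6401/622 + 865*h/622)
T(279) - 1*(-394279) = (6401/622 + (865/622)*279) - 1*(-394279) = (6401/622 + 241335/622) + 394279 = 123868/311 + 394279 = 122744637/311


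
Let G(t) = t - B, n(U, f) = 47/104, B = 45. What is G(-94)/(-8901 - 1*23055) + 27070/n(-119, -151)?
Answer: 89965094213/1501932 ≈ 59900.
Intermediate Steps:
n(U, f) = 47/104 (n(U, f) = 47*(1/104) = 47/104)
G(t) = -45 + t (G(t) = t - 1*45 = t - 45 = -45 + t)
G(-94)/(-8901 - 1*23055) + 27070/n(-119, -151) = (-45 - 94)/(-8901 - 1*23055) + 27070/(47/104) = -139/(-8901 - 23055) + 27070*(104/47) = -139/(-31956) + 2815280/47 = -139*(-1/31956) + 2815280/47 = 139/31956 + 2815280/47 = 89965094213/1501932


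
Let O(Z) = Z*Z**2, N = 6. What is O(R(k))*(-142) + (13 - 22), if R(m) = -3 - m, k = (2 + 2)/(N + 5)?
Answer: 7180747/1331 ≈ 5395.0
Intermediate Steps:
k = 4/11 (k = (2 + 2)/(6 + 5) = 4/11 ≈ 0.36364)
O(Z) = Z**3
O(R(k))*(-142) + (13 - 22) = (-3 - 1*4/11)**3*(-142) + (13 - 22) = (-3 - 4/11)**3*(-142) - 9 = (-37/11)**3*(-142) - 9 = -50653/1331*(-142) - 9 = 7192726/1331 - 9 = 7180747/1331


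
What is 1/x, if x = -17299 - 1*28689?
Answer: -1/45988 ≈ -2.1745e-5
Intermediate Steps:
x = -45988 (x = -17299 - 28689 = -45988)
1/x = 1/(-45988) = -1/45988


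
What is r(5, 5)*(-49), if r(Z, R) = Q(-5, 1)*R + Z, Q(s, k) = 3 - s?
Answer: -2205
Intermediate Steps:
r(Z, R) = Z + 8*R (r(Z, R) = (3 - 1*(-5))*R + Z = (3 + 5)*R + Z = 8*R + Z = Z + 8*R)
r(5, 5)*(-49) = (5 + 8*5)*(-49) = (5 + 40)*(-49) = 45*(-49) = -2205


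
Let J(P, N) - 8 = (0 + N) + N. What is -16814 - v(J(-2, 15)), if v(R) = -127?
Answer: -16687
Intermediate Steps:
J(P, N) = 8 + 2*N (J(P, N) = 8 + ((0 + N) + N) = 8 + (N + N) = 8 + 2*N)
-16814 - v(J(-2, 15)) = -16814 - 1*(-127) = -16814 + 127 = -16687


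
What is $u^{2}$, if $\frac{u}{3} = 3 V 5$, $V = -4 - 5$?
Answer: $164025$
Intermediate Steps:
$V = -9$ ($V = -4 - 5 = -9$)
$u = -405$ ($u = 3 \cdot 3 \left(-9\right) 5 = 3 \left(\left(-27\right) 5\right) = 3 \left(-135\right) = -405$)
$u^{2} = \left(-405\right)^{2} = 164025$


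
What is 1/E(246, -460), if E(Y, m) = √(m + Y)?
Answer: -I*√214/214 ≈ -0.068359*I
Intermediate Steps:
E(Y, m) = √(Y + m)
1/E(246, -460) = 1/(√(246 - 460)) = 1/(√(-214)) = 1/(I*√214) = -I*√214/214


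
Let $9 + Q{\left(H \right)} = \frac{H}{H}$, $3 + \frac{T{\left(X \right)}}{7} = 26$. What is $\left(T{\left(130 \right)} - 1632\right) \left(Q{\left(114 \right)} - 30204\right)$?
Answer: $44441852$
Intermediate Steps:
$T{\left(X \right)} = 161$ ($T{\left(X \right)} = -21 + 7 \cdot 26 = -21 + 182 = 161$)
$Q{\left(H \right)} = -8$ ($Q{\left(H \right)} = -9 + \frac{H}{H} = -9 + 1 = -8$)
$\left(T{\left(130 \right)} - 1632\right) \left(Q{\left(114 \right)} - 30204\right) = \left(161 - 1632\right) \left(-8 - 30204\right) = \left(161 - 1632\right) \left(-30212\right) = \left(-1471\right) \left(-30212\right) = 44441852$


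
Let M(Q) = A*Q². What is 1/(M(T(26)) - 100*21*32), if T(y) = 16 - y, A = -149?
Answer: -1/82100 ≈ -1.2180e-5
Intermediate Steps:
M(Q) = -149*Q²
1/(M(T(26)) - 100*21*32) = 1/(-149*(16 - 1*26)² - 100*21*32) = 1/(-149*(16 - 26)² - 2100*32) = 1/(-149*(-10)² - 67200) = 1/(-149*100 - 67200) = 1/(-14900 - 67200) = 1/(-82100) = -1/82100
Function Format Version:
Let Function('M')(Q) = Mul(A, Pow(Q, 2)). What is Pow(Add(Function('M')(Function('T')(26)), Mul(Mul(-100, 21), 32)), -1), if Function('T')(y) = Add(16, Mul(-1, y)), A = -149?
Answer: Rational(-1, 82100) ≈ -1.2180e-5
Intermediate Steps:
Function('M')(Q) = Mul(-149, Pow(Q, 2))
Pow(Add(Function('M')(Function('T')(26)), Mul(Mul(-100, 21), 32)), -1) = Pow(Add(Mul(-149, Pow(Add(16, Mul(-1, 26)), 2)), Mul(Mul(-100, 21), 32)), -1) = Pow(Add(Mul(-149, Pow(Add(16, -26), 2)), Mul(-2100, 32)), -1) = Pow(Add(Mul(-149, Pow(-10, 2)), -67200), -1) = Pow(Add(Mul(-149, 100), -67200), -1) = Pow(Add(-14900, -67200), -1) = Pow(-82100, -1) = Rational(-1, 82100)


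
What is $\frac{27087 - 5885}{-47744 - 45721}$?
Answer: $- \frac{21202}{93465} \approx -0.22684$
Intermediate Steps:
$\frac{27087 - 5885}{-47744 - 45721} = \frac{21202}{-93465} = 21202 \left(- \frac{1}{93465}\right) = - \frac{21202}{93465}$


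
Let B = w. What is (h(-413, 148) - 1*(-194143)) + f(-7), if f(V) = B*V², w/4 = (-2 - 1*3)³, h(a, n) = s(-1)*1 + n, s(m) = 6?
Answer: 169797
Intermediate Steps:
h(a, n) = 6 + n (h(a, n) = 6*1 + n = 6 + n)
w = -500 (w = 4*(-2 - 1*3)³ = 4*(-2 - 3)³ = 4*(-5)³ = 4*(-125) = -500)
B = -500
f(V) = -500*V²
(h(-413, 148) - 1*(-194143)) + f(-7) = ((6 + 148) - 1*(-194143)) - 500*(-7)² = (154 + 194143) - 500*49 = 194297 - 24500 = 169797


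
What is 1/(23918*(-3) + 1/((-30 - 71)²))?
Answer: -10201/731962553 ≈ -1.3937e-5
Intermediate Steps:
1/(23918*(-3) + 1/((-30 - 71)²)) = 1/(-71754 + 1/((-101)²)) = 1/(-71754 + 1/10201) = 1/(-731962553/10201) = -10201/731962553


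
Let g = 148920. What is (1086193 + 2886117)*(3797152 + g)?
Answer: 15675021266320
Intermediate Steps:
(1086193 + 2886117)*(3797152 + g) = (1086193 + 2886117)*(3797152 + 148920) = 3972310*3946072 = 15675021266320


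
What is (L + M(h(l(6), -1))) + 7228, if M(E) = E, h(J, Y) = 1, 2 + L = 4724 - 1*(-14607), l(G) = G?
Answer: 26558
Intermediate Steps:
L = 19329 (L = -2 + (4724 - 1*(-14607)) = -2 + (4724 + 14607) = -2 + 19331 = 19329)
(L + M(h(l(6), -1))) + 7228 = (19329 + 1) + 7228 = 19330 + 7228 = 26558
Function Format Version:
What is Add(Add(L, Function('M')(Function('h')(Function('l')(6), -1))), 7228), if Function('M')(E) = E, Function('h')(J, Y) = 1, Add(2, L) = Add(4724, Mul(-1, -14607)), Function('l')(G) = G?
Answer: 26558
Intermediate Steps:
L = 19329 (L = Add(-2, Add(4724, Mul(-1, -14607))) = Add(-2, Add(4724, 14607)) = Add(-2, 19331) = 19329)
Add(Add(L, Function('M')(Function('h')(Function('l')(6), -1))), 7228) = Add(Add(19329, 1), 7228) = Add(19330, 7228) = 26558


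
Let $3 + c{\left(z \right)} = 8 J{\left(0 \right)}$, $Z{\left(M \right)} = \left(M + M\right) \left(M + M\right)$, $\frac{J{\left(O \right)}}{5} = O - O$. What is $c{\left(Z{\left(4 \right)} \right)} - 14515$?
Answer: $-14518$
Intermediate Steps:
$J{\left(O \right)} = 0$ ($J{\left(O \right)} = 5 \left(O - O\right) = 5 \cdot 0 = 0$)
$Z{\left(M \right)} = 4 M^{2}$ ($Z{\left(M \right)} = 2 M 2 M = 4 M^{2}$)
$c{\left(z \right)} = -3$ ($c{\left(z \right)} = -3 + 8 \cdot 0 = -3 + 0 = -3$)
$c{\left(Z{\left(4 \right)} \right)} - 14515 = -3 - 14515 = -14518$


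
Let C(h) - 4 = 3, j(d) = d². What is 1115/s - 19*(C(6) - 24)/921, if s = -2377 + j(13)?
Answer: -34859/225952 ≈ -0.15428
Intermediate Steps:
C(h) = 7 (C(h) = 4 + 3 = 7)
s = -2208 (s = -2377 + 13² = -2377 + 169 = -2208)
1115/s - 19*(C(6) - 24)/921 = 1115/(-2208) - 19*(7 - 24)/921 = 1115*(-1/2208) - 19*(-17)*(1/921) = -1115/2208 + 323*(1/921) = -1115/2208 + 323/921 = -34859/225952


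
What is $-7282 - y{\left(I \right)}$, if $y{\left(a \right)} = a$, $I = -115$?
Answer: $-7167$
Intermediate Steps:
$-7282 - y{\left(I \right)} = -7282 - -115 = -7282 + 115 = -7167$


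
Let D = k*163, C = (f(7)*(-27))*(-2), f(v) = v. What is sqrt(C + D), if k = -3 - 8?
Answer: I*sqrt(1415) ≈ 37.616*I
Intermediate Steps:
k = -11
C = 378 (C = (7*(-27))*(-2) = -189*(-2) = 378)
D = -1793 (D = -11*163 = -1793)
sqrt(C + D) = sqrt(378 - 1793) = sqrt(-1415) = I*sqrt(1415)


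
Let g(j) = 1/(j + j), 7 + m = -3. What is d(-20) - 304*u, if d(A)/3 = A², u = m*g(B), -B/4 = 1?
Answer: 820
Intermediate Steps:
m = -10 (m = -7 - 3 = -10)
B = -4 (B = -4*1 = -4)
g(j) = 1/(2*j)
u = 5/4 (u = -5/(-4) = -5*(-1)/4 = -10*(-⅛) = 5/4 ≈ 1.2500)
d(A) = 3*A²
d(-20) - 304*u = 3*(-20)² - 304*5/4 = 3*400 - 380 = 1200 - 380 = 820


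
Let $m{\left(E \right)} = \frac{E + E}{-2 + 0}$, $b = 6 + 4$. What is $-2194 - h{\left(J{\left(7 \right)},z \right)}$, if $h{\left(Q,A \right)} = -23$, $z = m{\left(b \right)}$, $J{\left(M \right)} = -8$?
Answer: $-2171$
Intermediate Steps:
$b = 10$
$m{\left(E \right)} = - E$ ($m{\left(E \right)} = \frac{2 E}{-2} = 2 E \left(- \frac{1}{2}\right) = - E$)
$z = -10$ ($z = \left(-1\right) 10 = -10$)
$-2194 - h{\left(J{\left(7 \right)},z \right)} = -2194 - -23 = -2194 + 23 = -2171$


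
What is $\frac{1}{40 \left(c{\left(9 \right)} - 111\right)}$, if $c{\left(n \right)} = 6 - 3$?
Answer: $- \frac{1}{4320} \approx -0.00023148$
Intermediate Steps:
$c{\left(n \right)} = 3$ ($c{\left(n \right)} = 6 - 3 = 3$)
$\frac{1}{40 \left(c{\left(9 \right)} - 111\right)} = \frac{1}{40 \left(3 - 111\right)} = \frac{1}{40 \left(-108\right)} = \frac{1}{-4320} = - \frac{1}{4320}$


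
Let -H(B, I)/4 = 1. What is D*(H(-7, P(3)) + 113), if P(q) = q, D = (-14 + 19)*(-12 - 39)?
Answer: -27795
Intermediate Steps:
D = -255 (D = 5*(-51) = -255)
H(B, I) = -4 (H(B, I) = -4*1 = -4)
D*(H(-7, P(3)) + 113) = -255*(-4 + 113) = -255*109 = -27795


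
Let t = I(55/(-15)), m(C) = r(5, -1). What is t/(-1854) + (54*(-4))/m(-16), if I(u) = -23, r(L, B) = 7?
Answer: -400303/12978 ≈ -30.845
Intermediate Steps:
m(C) = 7
t = -23
t/(-1854) + (54*(-4))/m(-16) = -23/(-1854) + (54*(-4))/7 = -23*(-1/1854) - 216*1/7 = 23/1854 - 216/7 = -400303/12978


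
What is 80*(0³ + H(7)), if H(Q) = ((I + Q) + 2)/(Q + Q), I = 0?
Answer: 360/7 ≈ 51.429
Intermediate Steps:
H(Q) = (2 + Q)/(2*Q) (H(Q) = ((0 + Q) + 2)/(Q + Q) = (Q + 2)/((2*Q)) = (2 + Q)*(1/(2*Q)) = (2 + Q)/(2*Q))
80*(0³ + H(7)) = 80*(0³ + (½)*(2 + 7)/7) = 80*(0 + (½)*(⅐)*9) = 80*(0 + 9/14) = 80*(9/14) = 360/7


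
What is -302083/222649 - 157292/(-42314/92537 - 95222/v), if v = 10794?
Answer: 17488817891730411517/1031788365729485 ≈ 16950.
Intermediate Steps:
-302083/222649 - 157292/(-42314/92537 - 95222/v) = -302083/222649 - 157292/(-42314/92537 - 95222/10794) = -302083*1/222649 - 157292/(-42314*1/92537 - 95222*1/10794) = -302083/222649 - 157292/(-42314/92537 - 47611/5397) = -302083/222649 - 157292/(-4634147765/499422189) = -302083/222649 - 157292*(-499422189/4634147765) = -302083/222649 + 78555114952188/4634147765 = 17488817891730411517/1031788365729485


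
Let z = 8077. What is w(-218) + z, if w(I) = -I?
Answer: 8295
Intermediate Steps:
w(-218) + z = -1*(-218) + 8077 = 218 + 8077 = 8295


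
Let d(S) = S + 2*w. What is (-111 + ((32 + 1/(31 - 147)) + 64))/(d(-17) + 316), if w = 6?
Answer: -1741/36076 ≈ -0.048259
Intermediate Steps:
d(S) = 12 + S (d(S) = S + 2*6 = S + 12 = 12 + S)
(-111 + ((32 + 1/(31 - 147)) + 64))/(d(-17) + 316) = (-111 + ((32 + 1/(31 - 147)) + 64))/((12 - 17) + 316) = (-111 + ((32 + 1/(-116)) + 64))/(-5 + 316) = (-111 + ((32 - 1/116) + 64))/311 = (-111 + (3711/116 + 64))*(1/311) = (-111 + 11135/116)*(1/311) = -1741/116*1/311 = -1741/36076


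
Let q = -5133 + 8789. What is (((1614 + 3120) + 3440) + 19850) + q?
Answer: 31680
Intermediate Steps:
q = 3656
(((1614 + 3120) + 3440) + 19850) + q = (((1614 + 3120) + 3440) + 19850) + 3656 = ((4734 + 3440) + 19850) + 3656 = (8174 + 19850) + 3656 = 28024 + 3656 = 31680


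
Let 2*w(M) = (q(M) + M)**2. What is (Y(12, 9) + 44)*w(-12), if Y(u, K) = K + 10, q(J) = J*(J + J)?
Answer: 2399544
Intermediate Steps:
q(J) = 2*J**2 (q(J) = J*(2*J) = 2*J**2)
Y(u, K) = 10 + K
w(M) = (M + 2*M**2)**2/2 (w(M) = (2*M**2 + M)**2/2 = (M + 2*M**2)**2/2)
(Y(12, 9) + 44)*w(-12) = ((10 + 9) + 44)*((1/2)*(-12)**2*(1 + 2*(-12))**2) = (19 + 44)*((1/2)*144*(1 - 24)**2) = 63*((1/2)*144*(-23)**2) = 63*((1/2)*144*529) = 63*38088 = 2399544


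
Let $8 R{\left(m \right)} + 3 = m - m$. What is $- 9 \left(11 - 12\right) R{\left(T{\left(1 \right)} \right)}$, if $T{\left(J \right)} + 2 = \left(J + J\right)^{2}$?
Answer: $- \frac{27}{8} \approx -3.375$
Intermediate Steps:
$T{\left(J \right)} = -2 + 4 J^{2}$ ($T{\left(J \right)} = -2 + \left(J + J\right)^{2} = -2 + \left(2 J\right)^{2} = -2 + 4 J^{2}$)
$R{\left(m \right)} = - \frac{3}{8}$ ($R{\left(m \right)} = - \frac{3}{8} + \frac{m - m}{8} = - \frac{3}{8} + \frac{1}{8} \cdot 0 = - \frac{3}{8} + 0 = - \frac{3}{8}$)
$- 9 \left(11 - 12\right) R{\left(T{\left(1 \right)} \right)} = - 9 \left(11 - 12\right) \left(- \frac{3}{8}\right) = \left(-9\right) \left(-1\right) \left(- \frac{3}{8}\right) = 9 \left(- \frac{3}{8}\right) = - \frac{27}{8}$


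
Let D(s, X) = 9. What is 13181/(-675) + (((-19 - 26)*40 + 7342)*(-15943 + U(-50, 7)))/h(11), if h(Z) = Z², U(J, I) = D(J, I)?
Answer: -59608298801/81675 ≈ -7.2982e+5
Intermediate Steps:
U(J, I) = 9
13181/(-675) + (((-19 - 26)*40 + 7342)*(-15943 + U(-50, 7)))/h(11) = 13181/(-675) + (((-19 - 26)*40 + 7342)*(-15943 + 9))/(11²) = 13181*(-1/675) + ((-45*40 + 7342)*(-15934))/121 = -13181/675 + ((-1800 + 7342)*(-15934))*(1/121) = -13181/675 + (5542*(-15934))*(1/121) = -13181/675 - 88306228*1/121 = -13181/675 - 88306228/121 = -59608298801/81675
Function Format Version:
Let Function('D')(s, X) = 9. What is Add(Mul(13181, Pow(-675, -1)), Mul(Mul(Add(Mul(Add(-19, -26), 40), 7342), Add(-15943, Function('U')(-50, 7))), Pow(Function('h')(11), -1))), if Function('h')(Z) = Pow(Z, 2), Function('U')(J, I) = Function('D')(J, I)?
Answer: Rational(-59608298801, 81675) ≈ -7.2982e+5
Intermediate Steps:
Function('U')(J, I) = 9
Add(Mul(13181, Pow(-675, -1)), Mul(Mul(Add(Mul(Add(-19, -26), 40), 7342), Add(-15943, Function('U')(-50, 7))), Pow(Function('h')(11), -1))) = Add(Mul(13181, Pow(-675, -1)), Mul(Mul(Add(Mul(Add(-19, -26), 40), 7342), Add(-15943, 9)), Pow(Pow(11, 2), -1))) = Add(Mul(13181, Rational(-1, 675)), Mul(Mul(Add(Mul(-45, 40), 7342), -15934), Pow(121, -1))) = Add(Rational(-13181, 675), Mul(Mul(Add(-1800, 7342), -15934), Rational(1, 121))) = Add(Rational(-13181, 675), Mul(Mul(5542, -15934), Rational(1, 121))) = Add(Rational(-13181, 675), Mul(-88306228, Rational(1, 121))) = Add(Rational(-13181, 675), Rational(-88306228, 121)) = Rational(-59608298801, 81675)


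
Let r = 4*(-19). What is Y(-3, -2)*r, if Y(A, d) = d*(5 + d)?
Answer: 456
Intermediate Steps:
r = -76
Y(-3, -2)*r = -2*(5 - 2)*(-76) = -2*3*(-76) = -6*(-76) = 456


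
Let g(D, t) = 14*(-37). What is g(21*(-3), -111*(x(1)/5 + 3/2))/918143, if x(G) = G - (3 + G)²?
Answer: -518/918143 ≈ -0.00056418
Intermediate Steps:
g(D, t) = -518
g(21*(-3), -111*(x(1)/5 + 3/2))/918143 = -518/918143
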